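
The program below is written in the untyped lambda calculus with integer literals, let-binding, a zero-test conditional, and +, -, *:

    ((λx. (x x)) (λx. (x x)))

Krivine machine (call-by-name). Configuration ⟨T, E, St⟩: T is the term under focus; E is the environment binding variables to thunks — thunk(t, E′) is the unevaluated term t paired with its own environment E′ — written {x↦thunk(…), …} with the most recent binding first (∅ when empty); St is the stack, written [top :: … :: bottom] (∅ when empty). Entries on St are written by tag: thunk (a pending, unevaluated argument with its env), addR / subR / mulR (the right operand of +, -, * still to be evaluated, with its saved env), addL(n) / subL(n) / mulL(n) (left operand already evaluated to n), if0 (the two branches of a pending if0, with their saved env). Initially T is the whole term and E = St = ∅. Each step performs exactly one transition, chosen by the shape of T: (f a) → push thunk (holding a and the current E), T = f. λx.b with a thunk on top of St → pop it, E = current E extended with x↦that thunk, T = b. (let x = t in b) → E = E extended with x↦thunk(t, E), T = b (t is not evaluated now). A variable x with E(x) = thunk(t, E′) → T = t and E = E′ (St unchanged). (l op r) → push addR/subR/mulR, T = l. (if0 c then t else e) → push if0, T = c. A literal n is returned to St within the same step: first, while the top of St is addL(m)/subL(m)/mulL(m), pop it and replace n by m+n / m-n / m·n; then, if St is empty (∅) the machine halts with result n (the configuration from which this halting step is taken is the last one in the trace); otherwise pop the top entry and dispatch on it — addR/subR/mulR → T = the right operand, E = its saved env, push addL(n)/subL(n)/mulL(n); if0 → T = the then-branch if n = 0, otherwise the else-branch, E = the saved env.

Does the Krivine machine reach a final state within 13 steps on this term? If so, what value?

t=0: <T=((λx. (x x)) (λx. (x x))), E=∅, St=∅>
t=1: <T=(λx. (x x)), E=∅, St=[thunk]>
t=2: <T=(x x), E={x↦thunk((λx. (x x)), ∅)}, St=∅>
t=3: <T=x, E={x↦thunk((λx. (x x)), ∅)}, St=[thunk]>
t=4: <T=(λx. (x x)), E=∅, St=[thunk]>
t=5: <T=(x x), E={x↦thunk(x, {x↦thunk((λx. (x x)), ∅)})}, St=∅>
t=6: <T=x, E={x↦thunk(x, {x↦thunk((λx. (x x)), ∅)})}, St=[thunk]>
t=7: <T=x, E={x↦thunk((λx. (x x)), ∅)}, St=[thunk]>
t=8: <T=(λx. (x x)), E=∅, St=[thunk]>
t=9: <T=(x x), E={x↦thunk(x, {x↦thunk(x, {x↦thunk((λx. (x x)), ∅)})})}, St=∅>
t=10: <T=x, E={x↦thunk(x, {x↦thunk(x, {x↦thunk((λx. (x x)), ∅)})})}, St=[thunk]>
t=11: <T=x, E={x↦thunk(x, {x↦thunk((λx. (x x)), ∅)})}, St=[thunk]>
t=12: <T=x, E={x↦thunk((λx. (x x)), ∅)}, St=[thunk]>
t=13: <T=(λx. (x x)), E=∅, St=[thunk]>
→ 13 transitions taken and the configuration is still not final: no result within 13 steps

Answer: DIVERGES (no final state within 13 steps)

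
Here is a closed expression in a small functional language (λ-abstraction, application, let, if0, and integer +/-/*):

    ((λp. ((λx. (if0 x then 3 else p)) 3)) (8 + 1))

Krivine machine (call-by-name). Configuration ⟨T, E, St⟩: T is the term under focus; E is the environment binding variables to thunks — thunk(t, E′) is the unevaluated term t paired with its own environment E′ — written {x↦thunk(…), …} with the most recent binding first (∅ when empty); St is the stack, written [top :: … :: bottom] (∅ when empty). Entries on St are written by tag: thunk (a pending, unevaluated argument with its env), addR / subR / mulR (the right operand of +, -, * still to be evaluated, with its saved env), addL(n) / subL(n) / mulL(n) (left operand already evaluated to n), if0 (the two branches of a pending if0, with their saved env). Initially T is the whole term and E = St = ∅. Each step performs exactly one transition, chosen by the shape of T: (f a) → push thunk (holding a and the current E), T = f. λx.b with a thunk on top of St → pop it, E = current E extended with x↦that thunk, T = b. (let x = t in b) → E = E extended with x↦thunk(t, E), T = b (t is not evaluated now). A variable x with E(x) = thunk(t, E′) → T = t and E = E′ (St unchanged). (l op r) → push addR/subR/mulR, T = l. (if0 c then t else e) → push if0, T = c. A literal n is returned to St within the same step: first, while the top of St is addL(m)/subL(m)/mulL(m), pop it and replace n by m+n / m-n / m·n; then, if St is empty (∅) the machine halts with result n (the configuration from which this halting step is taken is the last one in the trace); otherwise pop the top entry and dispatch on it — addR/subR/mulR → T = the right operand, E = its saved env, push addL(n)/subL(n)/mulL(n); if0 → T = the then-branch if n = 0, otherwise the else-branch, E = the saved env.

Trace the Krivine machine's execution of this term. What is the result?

t=0: [T=((λp. ((λx. (if0 x then 3 else p)) 3)) (8 + 1)) | E=∅ | St=∅]
t=1: [T=(λp. ((λx. (if0 x then 3 else p)) 3)) | E=∅ | St=[thunk]]
t=2: [T=((λx. (if0 x then 3 else p)) 3) | E={p↦thunk((8 + 1), ∅)} | St=∅]
t=3: [T=(λx. (if0 x then 3 else p)) | E={p↦thunk((8 + 1), ∅)} | St=[thunk]]
t=4: [T=(if0 x then 3 else p) | E={x↦thunk(3, {p↦thunk((8 + 1), ∅)}), p↦thunk((8 + 1), ∅)} | St=∅]
t=5: [T=x | E={x↦thunk(3, {p↦thunk((8 + 1), ∅)}), p↦thunk((8 + 1), ∅)} | St=[if0]]
t=6: [T=3 | E={p↦thunk((8 + 1), ∅)} | St=[if0]]
t=7: [T=p | E={x↦thunk(3, {p↦thunk((8 + 1), ∅)}), p↦thunk((8 + 1), ∅)} | St=∅]
t=8: [T=(8 + 1) | E=∅ | St=∅]
t=9: [T=8 | E=∅ | St=[addR]]
t=10: [T=1 | E=∅ | St=[addL(8)]]
→ final value 9

Answer: 9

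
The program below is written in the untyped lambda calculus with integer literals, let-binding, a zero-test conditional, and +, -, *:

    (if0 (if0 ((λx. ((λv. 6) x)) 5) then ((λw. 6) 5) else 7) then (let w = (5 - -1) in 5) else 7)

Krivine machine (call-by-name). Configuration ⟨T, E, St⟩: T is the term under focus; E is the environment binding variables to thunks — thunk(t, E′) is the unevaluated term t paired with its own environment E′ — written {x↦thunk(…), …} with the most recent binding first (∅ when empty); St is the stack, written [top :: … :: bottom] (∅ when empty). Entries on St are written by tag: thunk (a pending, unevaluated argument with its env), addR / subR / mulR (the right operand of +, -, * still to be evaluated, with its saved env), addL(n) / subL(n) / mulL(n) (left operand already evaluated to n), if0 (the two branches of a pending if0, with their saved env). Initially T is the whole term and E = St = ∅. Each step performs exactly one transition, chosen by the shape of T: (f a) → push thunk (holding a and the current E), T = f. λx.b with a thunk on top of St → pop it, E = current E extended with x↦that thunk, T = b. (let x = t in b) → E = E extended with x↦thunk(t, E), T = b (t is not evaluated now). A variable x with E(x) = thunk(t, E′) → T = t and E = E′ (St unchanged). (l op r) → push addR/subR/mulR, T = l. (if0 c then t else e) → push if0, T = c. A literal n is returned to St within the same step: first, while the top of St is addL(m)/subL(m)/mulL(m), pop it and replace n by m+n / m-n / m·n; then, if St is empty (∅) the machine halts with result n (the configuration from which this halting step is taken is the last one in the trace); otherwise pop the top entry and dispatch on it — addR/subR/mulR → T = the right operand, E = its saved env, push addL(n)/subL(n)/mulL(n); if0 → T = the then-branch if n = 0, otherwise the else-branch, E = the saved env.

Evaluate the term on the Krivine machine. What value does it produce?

Answer: 7

Machine steps:
0. [T=(if0 (if0 ((λx. ((λv. 6) x)) 5) then ((λw. 6) 5) else 7) then (let w = (5 - -1) in 5) else 7) | E=∅ | St=∅]
1. [T=(if0 ((λx. ((λv. 6) x)) 5) then ((λw. 6) 5) else 7) | E=∅ | St=[if0]]
2. [T=((λx. ((λv. 6) x)) 5) | E=∅ | St=[if0 :: if0]]
3. [T=(λx. ((λv. 6) x)) | E=∅ | St=[thunk :: if0 :: if0]]
4. [T=((λv. 6) x) | E={x↦thunk(5, ∅)} | St=[if0 :: if0]]
5. [T=(λv. 6) | E={x↦thunk(5, ∅)} | St=[thunk :: if0 :: if0]]
6. [T=6 | E={v↦thunk(x, {x↦thunk(5, ∅)}), x↦thunk(5, ∅)} | St=[if0 :: if0]]
7. [T=7 | E=∅ | St=[if0]]
8. [T=7 | E=∅ | St=∅]
→ final value 7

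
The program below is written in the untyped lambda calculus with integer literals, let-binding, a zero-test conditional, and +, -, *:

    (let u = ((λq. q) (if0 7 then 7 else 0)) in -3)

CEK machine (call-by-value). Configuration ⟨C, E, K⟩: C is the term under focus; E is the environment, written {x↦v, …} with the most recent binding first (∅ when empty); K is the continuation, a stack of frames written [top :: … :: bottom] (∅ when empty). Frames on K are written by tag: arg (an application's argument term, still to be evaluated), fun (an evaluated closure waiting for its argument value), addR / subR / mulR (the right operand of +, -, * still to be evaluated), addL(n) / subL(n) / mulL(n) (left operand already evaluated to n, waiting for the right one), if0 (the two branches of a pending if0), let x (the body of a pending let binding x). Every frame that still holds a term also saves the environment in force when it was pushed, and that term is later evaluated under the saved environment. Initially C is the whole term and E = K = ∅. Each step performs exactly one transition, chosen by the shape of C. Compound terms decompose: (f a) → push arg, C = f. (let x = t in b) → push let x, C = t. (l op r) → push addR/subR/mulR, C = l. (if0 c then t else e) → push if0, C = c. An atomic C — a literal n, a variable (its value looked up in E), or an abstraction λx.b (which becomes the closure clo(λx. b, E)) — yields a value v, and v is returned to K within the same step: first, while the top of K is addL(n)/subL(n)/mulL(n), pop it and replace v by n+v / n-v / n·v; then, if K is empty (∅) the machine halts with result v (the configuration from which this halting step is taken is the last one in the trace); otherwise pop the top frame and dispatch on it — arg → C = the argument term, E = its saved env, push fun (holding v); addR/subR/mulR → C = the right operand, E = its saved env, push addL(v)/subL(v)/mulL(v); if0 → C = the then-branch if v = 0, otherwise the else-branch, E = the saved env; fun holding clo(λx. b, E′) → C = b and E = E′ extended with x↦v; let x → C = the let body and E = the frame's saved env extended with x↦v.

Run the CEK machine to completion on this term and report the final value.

0. ⟨C=(let u = ((λq. q) (if0 7 then 7 else 0)) in -3); E=∅; K=∅⟩
1. ⟨C=((λq. q) (if0 7 then 7 else 0)); E=∅; K=[let u]⟩
2. ⟨C=(λq. q); E=∅; K=[arg :: let u]⟩
3. ⟨C=(if0 7 then 7 else 0); E=∅; K=[fun :: let u]⟩
4. ⟨C=7; E=∅; K=[if0 :: fun :: let u]⟩
5. ⟨C=0; E=∅; K=[fun :: let u]⟩
6. ⟨C=q; E={q↦0}; K=[let u]⟩
7. ⟨C=-3; E={u↦0}; K=∅⟩
→ final value -3

Answer: -3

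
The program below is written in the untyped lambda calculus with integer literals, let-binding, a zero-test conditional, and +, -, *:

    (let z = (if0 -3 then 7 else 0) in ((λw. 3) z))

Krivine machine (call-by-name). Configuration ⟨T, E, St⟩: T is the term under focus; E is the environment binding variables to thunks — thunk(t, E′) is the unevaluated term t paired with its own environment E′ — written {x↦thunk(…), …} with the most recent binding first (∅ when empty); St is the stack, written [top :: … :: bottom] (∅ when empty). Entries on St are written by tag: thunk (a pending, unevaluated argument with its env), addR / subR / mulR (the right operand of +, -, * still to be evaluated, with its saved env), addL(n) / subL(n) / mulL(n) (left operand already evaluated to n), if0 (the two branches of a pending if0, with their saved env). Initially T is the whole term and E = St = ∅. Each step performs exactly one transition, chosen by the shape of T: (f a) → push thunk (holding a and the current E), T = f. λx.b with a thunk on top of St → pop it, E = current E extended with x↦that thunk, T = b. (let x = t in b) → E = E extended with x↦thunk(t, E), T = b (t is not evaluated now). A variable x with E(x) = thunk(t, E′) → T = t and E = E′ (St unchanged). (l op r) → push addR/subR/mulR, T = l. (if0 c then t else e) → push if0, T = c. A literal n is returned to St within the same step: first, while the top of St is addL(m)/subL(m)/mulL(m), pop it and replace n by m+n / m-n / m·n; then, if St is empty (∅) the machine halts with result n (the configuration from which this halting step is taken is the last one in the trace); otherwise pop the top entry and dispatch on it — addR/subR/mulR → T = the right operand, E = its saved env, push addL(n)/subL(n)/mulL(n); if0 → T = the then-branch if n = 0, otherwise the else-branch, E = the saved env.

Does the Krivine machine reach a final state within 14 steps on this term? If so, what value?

step 0: <T=(let z = (if0 -3 then 7 else 0) in ((λw. 3) z)), E=∅, St=∅>
step 1: <T=((λw. 3) z), E={z↦thunk((if0 -3 then 7 else 0), ∅)}, St=∅>
step 2: <T=(λw. 3), E={z↦thunk((if0 -3 then 7 else 0), ∅)}, St=[thunk]>
step 3: <T=3, E={w↦thunk(z, {z↦thunk((if0 -3 then 7 else 0), ∅)}), z↦thunk((if0 -3 then 7 else 0), ∅)}, St=∅>
→ final value 3

Answer: 3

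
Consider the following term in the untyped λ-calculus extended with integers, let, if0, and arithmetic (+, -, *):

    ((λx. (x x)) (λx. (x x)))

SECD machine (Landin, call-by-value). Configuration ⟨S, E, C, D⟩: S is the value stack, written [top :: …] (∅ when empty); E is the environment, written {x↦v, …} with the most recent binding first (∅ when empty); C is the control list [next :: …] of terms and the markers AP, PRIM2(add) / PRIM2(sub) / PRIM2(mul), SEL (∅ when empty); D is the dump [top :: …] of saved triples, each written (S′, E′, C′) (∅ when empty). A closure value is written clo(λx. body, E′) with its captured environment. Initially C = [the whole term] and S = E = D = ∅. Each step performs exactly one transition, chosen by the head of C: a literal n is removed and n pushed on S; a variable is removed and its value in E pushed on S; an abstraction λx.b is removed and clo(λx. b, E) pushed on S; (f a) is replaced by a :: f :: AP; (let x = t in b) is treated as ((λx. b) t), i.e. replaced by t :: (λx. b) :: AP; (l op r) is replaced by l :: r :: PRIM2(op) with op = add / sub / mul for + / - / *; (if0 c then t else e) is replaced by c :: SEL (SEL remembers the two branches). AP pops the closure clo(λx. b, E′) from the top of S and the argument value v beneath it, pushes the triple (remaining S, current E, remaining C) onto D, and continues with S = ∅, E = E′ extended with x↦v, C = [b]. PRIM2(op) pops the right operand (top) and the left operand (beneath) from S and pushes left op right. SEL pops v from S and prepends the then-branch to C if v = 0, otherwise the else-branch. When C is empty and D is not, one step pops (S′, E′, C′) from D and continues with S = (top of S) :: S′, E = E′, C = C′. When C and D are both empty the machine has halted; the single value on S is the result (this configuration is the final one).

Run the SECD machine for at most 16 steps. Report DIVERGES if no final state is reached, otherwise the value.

[0] [S=∅ | E=∅ | C=[((λx. (x x)) (λx. (x x)))] | D=∅]
[1] [S=∅ | E=∅ | C=[(λx. (x x)) :: (λx. (x x)) :: AP] | D=∅]
[2] [S=[clo(λx. (x x), ∅)] | E=∅ | C=[(λx. (x x)) :: AP] | D=∅]
[3] [S=[clo(λx. (x x), ∅) :: clo(λx. (x x), ∅)] | E=∅ | C=[AP] | D=∅]
[4] [S=∅ | E={x↦clo(λx. (x x), ∅)} | C=[(x x)] | D=[(∅, ∅, ∅)]]
[5] [S=∅ | E={x↦clo(λx. (x x), ∅)} | C=[x :: x :: AP] | D=[(∅, ∅, ∅)]]
[6] [S=[clo(λx. (x x), ∅)] | E={x↦clo(λx. (x x), ∅)} | C=[x :: AP] | D=[(∅, ∅, ∅)]]
[7] [S=[clo(λx. (x x), ∅) :: clo(λx. (x x), ∅)] | E={x↦clo(λx. (x x), ∅)} | C=[AP] | D=[(∅, ∅, ∅)]]
[8] [S=∅ | E={x↦clo(λx. (x x), ∅)} | C=[(x x)] | D=[(∅, {x↦clo(λx. (x x), ∅)}, ∅) :: (∅, ∅, ∅)]]
[9] [S=∅ | E={x↦clo(λx. (x x), ∅)} | C=[x :: x :: AP] | D=[(∅, {x↦clo(λx. (x x), ∅)}, ∅) :: (∅, ∅, ∅)]]
[10] [S=[clo(λx. (x x), ∅)] | E={x↦clo(λx. (x x), ∅)} | C=[x :: AP] | D=[(∅, {x↦clo(λx. (x x), ∅)}, ∅) :: (∅, ∅, ∅)]]
[11] [S=[clo(λx. (x x), ∅) :: clo(λx. (x x), ∅)] | E={x↦clo(λx. (x x), ∅)} | C=[AP] | D=[(∅, {x↦clo(λx. (x x), ∅)}, ∅) :: (∅, ∅, ∅)]]
[12] [S=∅ | E={x↦clo(λx. (x x), ∅)} | C=[(x x)] | D=[(∅, {x↦clo(λx. (x x), ∅)}, ∅) :: (∅, {x↦clo(λx. (x x), ∅)}, ∅) :: (∅, ∅, ∅)]]
[13] [S=∅ | E={x↦clo(λx. (x x), ∅)} | C=[x :: x :: AP] | D=[(∅, {x↦clo(λx. (x x), ∅)}, ∅) :: (∅, {x↦clo(λx. (x x), ∅)}, ∅) :: (∅, ∅, ∅)]]
[14] [S=[clo(λx. (x x), ∅)] | E={x↦clo(λx. (x x), ∅)} | C=[x :: AP] | D=[(∅, {x↦clo(λx. (x x), ∅)}, ∅) :: (∅, {x↦clo(λx. (x x), ∅)}, ∅) :: (∅, ∅, ∅)]]
[15] [S=[clo(λx. (x x), ∅) :: clo(λx. (x x), ∅)] | E={x↦clo(λx. (x x), ∅)} | C=[AP] | D=[(∅, {x↦clo(λx. (x x), ∅)}, ∅) :: (∅, {x↦clo(λx. (x x), ∅)}, ∅) :: (∅, ∅, ∅)]]
[16] [S=∅ | E={x↦clo(λx. (x x), ∅)} | C=[(x x)] | D=[(∅, {x↦clo(λx. (x x), ∅)}, ∅) :: (∅, {x↦clo(λx. (x x), ∅)}, ∅) :: (∅, {x↦clo(λx. (x x), ∅)}, ∅) :: (∅, ∅, ∅)]]
→ 16 transitions taken and the configuration is still not final: no result within 16 steps

Answer: DIVERGES (no final state within 16 steps)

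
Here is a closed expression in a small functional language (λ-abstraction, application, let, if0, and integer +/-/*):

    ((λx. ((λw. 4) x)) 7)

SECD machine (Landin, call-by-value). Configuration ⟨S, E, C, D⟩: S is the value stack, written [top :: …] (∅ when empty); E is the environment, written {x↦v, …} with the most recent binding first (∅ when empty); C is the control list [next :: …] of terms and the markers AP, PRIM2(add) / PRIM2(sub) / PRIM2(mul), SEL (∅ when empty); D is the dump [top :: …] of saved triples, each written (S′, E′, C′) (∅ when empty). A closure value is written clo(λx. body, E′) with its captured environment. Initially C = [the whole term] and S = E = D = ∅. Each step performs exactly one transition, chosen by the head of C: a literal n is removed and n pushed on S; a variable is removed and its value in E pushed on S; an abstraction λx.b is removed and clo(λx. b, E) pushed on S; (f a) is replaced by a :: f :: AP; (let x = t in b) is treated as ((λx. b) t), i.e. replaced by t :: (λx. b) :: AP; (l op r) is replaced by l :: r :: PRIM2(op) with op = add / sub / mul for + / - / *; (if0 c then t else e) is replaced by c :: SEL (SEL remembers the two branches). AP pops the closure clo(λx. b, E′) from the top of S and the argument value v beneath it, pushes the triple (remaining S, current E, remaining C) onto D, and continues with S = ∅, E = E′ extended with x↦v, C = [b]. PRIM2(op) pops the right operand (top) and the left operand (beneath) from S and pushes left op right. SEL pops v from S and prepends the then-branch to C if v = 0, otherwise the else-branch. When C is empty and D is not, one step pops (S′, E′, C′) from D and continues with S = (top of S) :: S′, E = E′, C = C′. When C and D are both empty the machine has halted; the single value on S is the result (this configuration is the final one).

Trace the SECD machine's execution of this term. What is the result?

Answer: 4

Machine steps:
[0] [S=∅ | E=∅ | C=[((λx. ((λw. 4) x)) 7)] | D=∅]
[1] [S=∅ | E=∅ | C=[7 :: (λx. ((λw. 4) x)) :: AP] | D=∅]
[2] [S=[7] | E=∅ | C=[(λx. ((λw. 4) x)) :: AP] | D=∅]
[3] [S=[clo(λx. ((λw. 4) x), ∅) :: 7] | E=∅ | C=[AP] | D=∅]
[4] [S=∅ | E={x↦7} | C=[((λw. 4) x)] | D=[(∅, ∅, ∅)]]
[5] [S=∅ | E={x↦7} | C=[x :: (λw. 4) :: AP] | D=[(∅, ∅, ∅)]]
[6] [S=[7] | E={x↦7} | C=[(λw. 4) :: AP] | D=[(∅, ∅, ∅)]]
[7] [S=[clo(λw. 4, {x↦7}) :: 7] | E={x↦7} | C=[AP] | D=[(∅, ∅, ∅)]]
[8] [S=∅ | E={w↦7, x↦7} | C=[4] | D=[(∅, {x↦7}, ∅) :: (∅, ∅, ∅)]]
[9] [S=[4] | E={w↦7, x↦7} | C=∅ | D=[(∅, {x↦7}, ∅) :: (∅, ∅, ∅)]]
[10] [S=[4] | E={x↦7} | C=∅ | D=[(∅, ∅, ∅)]]
[11] [S=[4] | E=∅ | C=∅ | D=∅]
→ final value 4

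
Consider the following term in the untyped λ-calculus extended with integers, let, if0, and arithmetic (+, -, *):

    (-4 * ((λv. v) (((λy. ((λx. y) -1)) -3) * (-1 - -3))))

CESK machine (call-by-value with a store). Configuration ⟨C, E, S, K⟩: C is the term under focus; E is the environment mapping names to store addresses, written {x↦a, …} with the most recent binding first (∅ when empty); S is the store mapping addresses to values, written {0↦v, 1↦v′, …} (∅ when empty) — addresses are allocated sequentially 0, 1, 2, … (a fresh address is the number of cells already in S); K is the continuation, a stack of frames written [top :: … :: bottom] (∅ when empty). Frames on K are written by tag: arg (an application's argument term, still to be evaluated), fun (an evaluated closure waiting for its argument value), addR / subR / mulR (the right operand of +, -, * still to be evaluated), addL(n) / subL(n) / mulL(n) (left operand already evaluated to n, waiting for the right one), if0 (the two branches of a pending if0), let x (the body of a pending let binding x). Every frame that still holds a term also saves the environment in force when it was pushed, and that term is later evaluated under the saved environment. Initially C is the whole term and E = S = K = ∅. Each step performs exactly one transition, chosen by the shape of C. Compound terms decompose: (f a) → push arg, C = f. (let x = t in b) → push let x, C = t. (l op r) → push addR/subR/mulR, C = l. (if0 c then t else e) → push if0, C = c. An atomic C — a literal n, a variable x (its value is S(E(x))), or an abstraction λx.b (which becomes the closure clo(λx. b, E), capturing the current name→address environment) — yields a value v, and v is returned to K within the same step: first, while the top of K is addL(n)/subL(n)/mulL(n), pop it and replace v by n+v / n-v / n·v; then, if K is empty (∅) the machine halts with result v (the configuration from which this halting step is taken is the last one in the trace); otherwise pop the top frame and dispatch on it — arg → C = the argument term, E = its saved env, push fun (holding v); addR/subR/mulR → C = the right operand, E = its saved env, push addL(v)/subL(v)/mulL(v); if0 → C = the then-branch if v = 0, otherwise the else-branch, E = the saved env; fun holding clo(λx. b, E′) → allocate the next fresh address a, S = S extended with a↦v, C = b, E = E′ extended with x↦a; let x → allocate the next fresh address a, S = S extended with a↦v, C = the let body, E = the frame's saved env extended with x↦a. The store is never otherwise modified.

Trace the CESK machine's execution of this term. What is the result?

0. ⟨C=(-4 * ((λv. v) (((λy. ((λx. y) -1)) -3) * (-1 - -3)))); E=∅; S=∅; K=∅⟩
1. ⟨C=-4; E=∅; S=∅; K=[mulR]⟩
2. ⟨C=((λv. v) (((λy. ((λx. y) -1)) -3) * (-1 - -3))); E=∅; S=∅; K=[mulL(-4)]⟩
3. ⟨C=(λv. v); E=∅; S=∅; K=[arg :: mulL(-4)]⟩
4. ⟨C=(((λy. ((λx. y) -1)) -3) * (-1 - -3)); E=∅; S=∅; K=[fun :: mulL(-4)]⟩
5. ⟨C=((λy. ((λx. y) -1)) -3); E=∅; S=∅; K=[mulR :: fun :: mulL(-4)]⟩
6. ⟨C=(λy. ((λx. y) -1)); E=∅; S=∅; K=[arg :: mulR :: fun :: mulL(-4)]⟩
7. ⟨C=-3; E=∅; S=∅; K=[fun :: mulR :: fun :: mulL(-4)]⟩
8. ⟨C=((λx. y) -1); E={y↦0}; S={0↦-3}; K=[mulR :: fun :: mulL(-4)]⟩
9. ⟨C=(λx. y); E={y↦0}; S={0↦-3}; K=[arg :: mulR :: fun :: mulL(-4)]⟩
10. ⟨C=-1; E={y↦0}; S={0↦-3}; K=[fun :: mulR :: fun :: mulL(-4)]⟩
11. ⟨C=y; E={x↦1, y↦0}; S={0↦-3, 1↦-1}; K=[mulR :: fun :: mulL(-4)]⟩
12. ⟨C=(-1 - -3); E=∅; S={0↦-3, 1↦-1}; K=[mulL(-3) :: fun :: mulL(-4)]⟩
13. ⟨C=-1; E=∅; S={0↦-3, 1↦-1}; K=[subR :: mulL(-3) :: fun :: mulL(-4)]⟩
14. ⟨C=-3; E=∅; S={0↦-3, 1↦-1}; K=[subL(-1) :: mulL(-3) :: fun :: mulL(-4)]⟩
15. ⟨C=v; E={v↦2}; S={0↦-3, 1↦-1, 2↦-6}; K=[mulL(-4)]⟩
→ final value 24

Answer: 24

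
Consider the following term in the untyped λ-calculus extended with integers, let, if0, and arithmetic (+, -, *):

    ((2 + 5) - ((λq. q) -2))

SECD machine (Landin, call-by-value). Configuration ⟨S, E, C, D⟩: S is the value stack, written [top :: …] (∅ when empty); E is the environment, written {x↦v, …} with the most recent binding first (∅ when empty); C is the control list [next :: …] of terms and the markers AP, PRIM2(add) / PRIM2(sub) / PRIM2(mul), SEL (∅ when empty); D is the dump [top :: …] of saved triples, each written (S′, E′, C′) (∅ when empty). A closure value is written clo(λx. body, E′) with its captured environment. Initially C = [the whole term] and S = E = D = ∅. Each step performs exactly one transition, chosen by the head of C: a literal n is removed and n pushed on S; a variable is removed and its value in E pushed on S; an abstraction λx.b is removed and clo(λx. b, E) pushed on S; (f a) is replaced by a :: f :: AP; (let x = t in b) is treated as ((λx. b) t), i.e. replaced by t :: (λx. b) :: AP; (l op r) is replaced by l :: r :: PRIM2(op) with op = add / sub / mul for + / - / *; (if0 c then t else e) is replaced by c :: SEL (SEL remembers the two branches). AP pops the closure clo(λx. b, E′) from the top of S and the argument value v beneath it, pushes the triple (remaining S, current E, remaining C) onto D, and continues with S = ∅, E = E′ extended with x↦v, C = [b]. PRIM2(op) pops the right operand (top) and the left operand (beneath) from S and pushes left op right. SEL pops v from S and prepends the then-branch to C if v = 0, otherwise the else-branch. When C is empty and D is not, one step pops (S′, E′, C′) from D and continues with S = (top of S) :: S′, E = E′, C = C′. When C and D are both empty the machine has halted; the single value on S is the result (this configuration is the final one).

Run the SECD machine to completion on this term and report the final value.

Answer: 9

Derivation:
step 0: ⟨S=∅; E=∅; C=[((2 + 5) - ((λq. q) -2))]; D=∅⟩
step 1: ⟨S=∅; E=∅; C=[(2 + 5) :: ((λq. q) -2) :: PRIM2(sub)]; D=∅⟩
step 2: ⟨S=∅; E=∅; C=[2 :: 5 :: PRIM2(add) :: ((λq. q) -2) :: PRIM2(sub)]; D=∅⟩
step 3: ⟨S=[2]; E=∅; C=[5 :: PRIM2(add) :: ((λq. q) -2) :: PRIM2(sub)]; D=∅⟩
step 4: ⟨S=[5 :: 2]; E=∅; C=[PRIM2(add) :: ((λq. q) -2) :: PRIM2(sub)]; D=∅⟩
step 5: ⟨S=[7]; E=∅; C=[((λq. q) -2) :: PRIM2(sub)]; D=∅⟩
step 6: ⟨S=[7]; E=∅; C=[-2 :: (λq. q) :: AP :: PRIM2(sub)]; D=∅⟩
step 7: ⟨S=[-2 :: 7]; E=∅; C=[(λq. q) :: AP :: PRIM2(sub)]; D=∅⟩
step 8: ⟨S=[clo(λq. q, ∅) :: -2 :: 7]; E=∅; C=[AP :: PRIM2(sub)]; D=∅⟩
step 9: ⟨S=∅; E={q↦-2}; C=[q]; D=[([7], ∅, [PRIM2(sub)])]⟩
step 10: ⟨S=[-2]; E={q↦-2}; C=∅; D=[([7], ∅, [PRIM2(sub)])]⟩
step 11: ⟨S=[-2 :: 7]; E=∅; C=[PRIM2(sub)]; D=∅⟩
step 12: ⟨S=[9]; E=∅; C=∅; D=∅⟩
→ final value 9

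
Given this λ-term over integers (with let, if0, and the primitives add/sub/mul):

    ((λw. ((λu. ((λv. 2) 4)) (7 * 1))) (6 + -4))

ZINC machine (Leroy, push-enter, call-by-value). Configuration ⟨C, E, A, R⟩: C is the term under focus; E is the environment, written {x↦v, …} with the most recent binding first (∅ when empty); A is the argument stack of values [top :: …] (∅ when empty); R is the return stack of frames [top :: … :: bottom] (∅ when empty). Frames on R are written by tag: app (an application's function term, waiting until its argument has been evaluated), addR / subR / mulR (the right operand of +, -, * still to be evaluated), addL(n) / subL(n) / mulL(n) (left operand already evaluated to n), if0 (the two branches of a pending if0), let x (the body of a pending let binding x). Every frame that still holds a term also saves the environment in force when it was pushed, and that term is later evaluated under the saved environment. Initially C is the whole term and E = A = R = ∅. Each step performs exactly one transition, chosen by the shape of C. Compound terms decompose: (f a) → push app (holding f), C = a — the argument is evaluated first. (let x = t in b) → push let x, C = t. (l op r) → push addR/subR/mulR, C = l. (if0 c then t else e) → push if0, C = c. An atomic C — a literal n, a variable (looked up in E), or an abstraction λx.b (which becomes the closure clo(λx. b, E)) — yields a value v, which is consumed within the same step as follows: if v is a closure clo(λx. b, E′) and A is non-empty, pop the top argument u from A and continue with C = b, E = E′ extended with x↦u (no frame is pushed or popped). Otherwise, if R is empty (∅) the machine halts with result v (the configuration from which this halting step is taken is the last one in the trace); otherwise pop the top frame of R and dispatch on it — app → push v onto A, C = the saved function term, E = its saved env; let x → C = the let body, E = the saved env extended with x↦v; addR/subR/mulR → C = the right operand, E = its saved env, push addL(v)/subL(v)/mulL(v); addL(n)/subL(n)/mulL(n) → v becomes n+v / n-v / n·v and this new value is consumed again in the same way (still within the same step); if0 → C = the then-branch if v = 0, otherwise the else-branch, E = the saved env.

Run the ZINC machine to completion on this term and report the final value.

Answer: 2

Derivation:
t=0: <C=((λw. ((λu. ((λv. 2) 4)) (7 * 1))) (6 + -4)), E=∅, A=∅, R=∅>
t=1: <C=(6 + -4), E=∅, A=∅, R=[app]>
t=2: <C=6, E=∅, A=∅, R=[addR :: app]>
t=3: <C=-4, E=∅, A=∅, R=[addL(6) :: app]>
t=4: <C=(λw. ((λu. ((λv. 2) 4)) (7 * 1))), E=∅, A=[2], R=∅>
t=5: <C=((λu. ((λv. 2) 4)) (7 * 1)), E={w↦2}, A=∅, R=∅>
t=6: <C=(7 * 1), E={w↦2}, A=∅, R=[app]>
t=7: <C=7, E={w↦2}, A=∅, R=[mulR :: app]>
t=8: <C=1, E={w↦2}, A=∅, R=[mulL(7) :: app]>
t=9: <C=(λu. ((λv. 2) 4)), E={w↦2}, A=[7], R=∅>
t=10: <C=((λv. 2) 4), E={u↦7, w↦2}, A=∅, R=∅>
t=11: <C=4, E={u↦7, w↦2}, A=∅, R=[app]>
t=12: <C=(λv. 2), E={u↦7, w↦2}, A=[4], R=∅>
t=13: <C=2, E={v↦4, u↦7, w↦2}, A=∅, R=∅>
→ final value 2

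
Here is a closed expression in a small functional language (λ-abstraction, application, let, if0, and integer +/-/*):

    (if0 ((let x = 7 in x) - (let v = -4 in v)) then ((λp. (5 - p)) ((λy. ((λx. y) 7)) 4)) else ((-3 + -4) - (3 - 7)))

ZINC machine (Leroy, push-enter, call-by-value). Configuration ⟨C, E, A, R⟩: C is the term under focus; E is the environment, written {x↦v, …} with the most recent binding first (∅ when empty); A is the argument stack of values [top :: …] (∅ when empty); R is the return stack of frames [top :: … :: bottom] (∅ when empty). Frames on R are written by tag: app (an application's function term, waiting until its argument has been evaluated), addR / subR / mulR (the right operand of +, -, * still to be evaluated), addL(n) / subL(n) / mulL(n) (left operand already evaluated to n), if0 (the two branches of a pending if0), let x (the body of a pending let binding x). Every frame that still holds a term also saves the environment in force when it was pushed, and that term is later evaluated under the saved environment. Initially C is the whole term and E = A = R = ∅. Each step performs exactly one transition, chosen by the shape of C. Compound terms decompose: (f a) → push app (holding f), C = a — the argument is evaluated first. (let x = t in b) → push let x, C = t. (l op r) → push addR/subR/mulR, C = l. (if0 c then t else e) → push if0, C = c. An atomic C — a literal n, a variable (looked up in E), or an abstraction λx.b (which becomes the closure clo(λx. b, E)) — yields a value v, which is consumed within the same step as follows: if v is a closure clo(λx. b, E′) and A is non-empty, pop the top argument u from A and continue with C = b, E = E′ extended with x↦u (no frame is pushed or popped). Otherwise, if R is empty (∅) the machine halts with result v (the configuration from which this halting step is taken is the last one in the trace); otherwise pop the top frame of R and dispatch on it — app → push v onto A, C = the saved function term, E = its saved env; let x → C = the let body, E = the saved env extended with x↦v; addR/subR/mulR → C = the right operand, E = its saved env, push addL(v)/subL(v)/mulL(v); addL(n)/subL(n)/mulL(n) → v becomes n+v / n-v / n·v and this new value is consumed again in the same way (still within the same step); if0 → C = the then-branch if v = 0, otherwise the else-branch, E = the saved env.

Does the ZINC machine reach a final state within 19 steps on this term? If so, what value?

Answer: -3

Execution trace:
step 0: [C=(if0 ((let x = 7 in x) - (let v = -4 in v)) then ((λp. (5 - p)) ((λy. ((λx. y) 7)) 4)) else ((-3 + -4) - (3 - 7))) | E=∅ | A=∅ | R=∅]
step 1: [C=((let x = 7 in x) - (let v = -4 in v)) | E=∅ | A=∅ | R=[if0]]
step 2: [C=(let x = 7 in x) | E=∅ | A=∅ | R=[subR :: if0]]
step 3: [C=7 | E=∅ | A=∅ | R=[let x :: subR :: if0]]
step 4: [C=x | E={x↦7} | A=∅ | R=[subR :: if0]]
step 5: [C=(let v = -4 in v) | E=∅ | A=∅ | R=[subL(7) :: if0]]
step 6: [C=-4 | E=∅ | A=∅ | R=[let v :: subL(7) :: if0]]
step 7: [C=v | E={v↦-4} | A=∅ | R=[subL(7) :: if0]]
step 8: [C=((-3 + -4) - (3 - 7)) | E=∅ | A=∅ | R=∅]
step 9: [C=(-3 + -4) | E=∅ | A=∅ | R=[subR]]
step 10: [C=-3 | E=∅ | A=∅ | R=[addR :: subR]]
step 11: [C=-4 | E=∅ | A=∅ | R=[addL(-3) :: subR]]
step 12: [C=(3 - 7) | E=∅ | A=∅ | R=[subL(-7)]]
step 13: [C=3 | E=∅ | A=∅ | R=[subR :: subL(-7)]]
step 14: [C=7 | E=∅ | A=∅ | R=[subL(3) :: subL(-7)]]
→ final value -3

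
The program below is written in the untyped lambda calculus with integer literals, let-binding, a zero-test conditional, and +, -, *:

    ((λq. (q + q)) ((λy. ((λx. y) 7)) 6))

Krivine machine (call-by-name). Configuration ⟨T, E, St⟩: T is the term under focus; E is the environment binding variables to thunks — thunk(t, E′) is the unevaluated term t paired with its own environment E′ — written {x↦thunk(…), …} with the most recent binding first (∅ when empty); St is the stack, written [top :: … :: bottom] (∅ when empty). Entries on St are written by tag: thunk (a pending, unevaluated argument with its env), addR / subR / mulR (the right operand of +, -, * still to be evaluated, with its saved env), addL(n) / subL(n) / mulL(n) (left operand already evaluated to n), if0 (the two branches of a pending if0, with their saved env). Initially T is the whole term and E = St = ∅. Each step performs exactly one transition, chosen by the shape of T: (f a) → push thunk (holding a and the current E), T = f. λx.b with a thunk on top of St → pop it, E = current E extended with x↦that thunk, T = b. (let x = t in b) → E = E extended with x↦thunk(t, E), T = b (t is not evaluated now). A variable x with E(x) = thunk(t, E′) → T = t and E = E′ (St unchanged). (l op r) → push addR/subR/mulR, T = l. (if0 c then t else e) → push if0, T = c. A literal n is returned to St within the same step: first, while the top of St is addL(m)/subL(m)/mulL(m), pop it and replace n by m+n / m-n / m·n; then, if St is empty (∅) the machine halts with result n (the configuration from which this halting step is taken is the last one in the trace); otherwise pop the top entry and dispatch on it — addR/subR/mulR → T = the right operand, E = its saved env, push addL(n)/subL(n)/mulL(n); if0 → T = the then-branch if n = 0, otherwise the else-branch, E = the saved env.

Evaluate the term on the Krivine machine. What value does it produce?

Answer: 12

Machine steps:
step 0: ⟨T=((λq. (q + q)) ((λy. ((λx. y) 7)) 6)); E=∅; St=∅⟩
step 1: ⟨T=(λq. (q + q)); E=∅; St=[thunk]⟩
step 2: ⟨T=(q + q); E={q↦thunk(((λy. ((λx. y) 7)) 6), ∅)}; St=∅⟩
step 3: ⟨T=q; E={q↦thunk(((λy. ((λx. y) 7)) 6), ∅)}; St=[addR]⟩
step 4: ⟨T=((λy. ((λx. y) 7)) 6); E=∅; St=[addR]⟩
step 5: ⟨T=(λy. ((λx. y) 7)); E=∅; St=[thunk :: addR]⟩
step 6: ⟨T=((λx. y) 7); E={y↦thunk(6, ∅)}; St=[addR]⟩
step 7: ⟨T=(λx. y); E={y↦thunk(6, ∅)}; St=[thunk :: addR]⟩
step 8: ⟨T=y; E={x↦thunk(7, {y↦thunk(6, ∅)}), y↦thunk(6, ∅)}; St=[addR]⟩
step 9: ⟨T=6; E=∅; St=[addR]⟩
step 10: ⟨T=q; E={q↦thunk(((λy. ((λx. y) 7)) 6), ∅)}; St=[addL(6)]⟩
step 11: ⟨T=((λy. ((λx. y) 7)) 6); E=∅; St=[addL(6)]⟩
step 12: ⟨T=(λy. ((λx. y) 7)); E=∅; St=[thunk :: addL(6)]⟩
step 13: ⟨T=((λx. y) 7); E={y↦thunk(6, ∅)}; St=[addL(6)]⟩
step 14: ⟨T=(λx. y); E={y↦thunk(6, ∅)}; St=[thunk :: addL(6)]⟩
step 15: ⟨T=y; E={x↦thunk(7, {y↦thunk(6, ∅)}), y↦thunk(6, ∅)}; St=[addL(6)]⟩
step 16: ⟨T=6; E=∅; St=[addL(6)]⟩
→ final value 12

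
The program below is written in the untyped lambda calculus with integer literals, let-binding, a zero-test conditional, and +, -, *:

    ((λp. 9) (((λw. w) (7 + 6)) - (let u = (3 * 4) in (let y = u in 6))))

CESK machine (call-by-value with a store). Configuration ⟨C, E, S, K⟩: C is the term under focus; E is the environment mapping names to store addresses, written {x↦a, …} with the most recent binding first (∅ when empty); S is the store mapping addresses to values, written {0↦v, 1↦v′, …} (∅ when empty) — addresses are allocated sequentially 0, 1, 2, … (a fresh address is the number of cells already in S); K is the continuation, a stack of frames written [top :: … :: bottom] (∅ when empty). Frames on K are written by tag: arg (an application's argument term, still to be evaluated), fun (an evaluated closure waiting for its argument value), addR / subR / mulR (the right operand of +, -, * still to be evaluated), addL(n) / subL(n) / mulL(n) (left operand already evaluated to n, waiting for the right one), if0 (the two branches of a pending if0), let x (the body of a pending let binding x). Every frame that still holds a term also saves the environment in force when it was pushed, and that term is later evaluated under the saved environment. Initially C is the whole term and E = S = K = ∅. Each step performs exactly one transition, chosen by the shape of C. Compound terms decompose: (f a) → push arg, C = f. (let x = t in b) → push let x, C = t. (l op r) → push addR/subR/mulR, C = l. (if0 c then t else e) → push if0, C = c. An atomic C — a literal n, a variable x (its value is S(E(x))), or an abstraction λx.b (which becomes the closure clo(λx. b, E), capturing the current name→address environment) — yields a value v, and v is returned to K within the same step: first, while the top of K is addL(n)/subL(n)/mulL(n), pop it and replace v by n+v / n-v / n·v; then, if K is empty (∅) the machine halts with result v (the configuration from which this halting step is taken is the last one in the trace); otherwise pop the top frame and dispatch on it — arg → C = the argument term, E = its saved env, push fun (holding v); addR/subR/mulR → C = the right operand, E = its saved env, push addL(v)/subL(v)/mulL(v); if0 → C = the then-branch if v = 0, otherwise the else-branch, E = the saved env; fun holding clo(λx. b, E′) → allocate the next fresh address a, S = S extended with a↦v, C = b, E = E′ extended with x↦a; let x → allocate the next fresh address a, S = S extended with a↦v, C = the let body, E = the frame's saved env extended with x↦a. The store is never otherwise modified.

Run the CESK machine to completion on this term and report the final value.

0. [C=((λp. 9) (((λw. w) (7 + 6)) - (let u = (3 * 4) in (let y = u in 6)))) | E=∅ | S=∅ | K=∅]
1. [C=(λp. 9) | E=∅ | S=∅ | K=[arg]]
2. [C=(((λw. w) (7 + 6)) - (let u = (3 * 4) in (let y = u in 6))) | E=∅ | S=∅ | K=[fun]]
3. [C=((λw. w) (7 + 6)) | E=∅ | S=∅ | K=[subR :: fun]]
4. [C=(λw. w) | E=∅ | S=∅ | K=[arg :: subR :: fun]]
5. [C=(7 + 6) | E=∅ | S=∅ | K=[fun :: subR :: fun]]
6. [C=7 | E=∅ | S=∅ | K=[addR :: fun :: subR :: fun]]
7. [C=6 | E=∅ | S=∅ | K=[addL(7) :: fun :: subR :: fun]]
8. [C=w | E={w↦0} | S={0↦13} | K=[subR :: fun]]
9. [C=(let u = (3 * 4) in (let y = u in 6)) | E=∅ | S={0↦13} | K=[subL(13) :: fun]]
10. [C=(3 * 4) | E=∅ | S={0↦13} | K=[let u :: subL(13) :: fun]]
11. [C=3 | E=∅ | S={0↦13} | K=[mulR :: let u :: subL(13) :: fun]]
12. [C=4 | E=∅ | S={0↦13} | K=[mulL(3) :: let u :: subL(13) :: fun]]
13. [C=(let y = u in 6) | E={u↦1} | S={0↦13, 1↦12} | K=[subL(13) :: fun]]
14. [C=u | E={u↦1} | S={0↦13, 1↦12} | K=[let y :: subL(13) :: fun]]
15. [C=6 | E={y↦2, u↦1} | S={0↦13, 1↦12, 2↦12} | K=[subL(13) :: fun]]
16. [C=9 | E={p↦3} | S={0↦13, 1↦12, 2↦12, 3↦7} | K=∅]
→ final value 9

Answer: 9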